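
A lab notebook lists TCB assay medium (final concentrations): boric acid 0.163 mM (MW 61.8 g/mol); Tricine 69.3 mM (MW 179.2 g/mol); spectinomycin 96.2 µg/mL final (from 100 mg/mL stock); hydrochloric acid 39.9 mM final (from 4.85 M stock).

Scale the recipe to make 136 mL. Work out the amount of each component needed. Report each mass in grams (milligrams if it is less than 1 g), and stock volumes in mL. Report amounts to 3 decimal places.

Target volume = 136 mL = 0.136 L.
boric acid: 0.163 mmol/L × 61.8 mg/mmol × 0.136 L = 1.370 mg
Tricine: 69.3 mmol/L × 179.2 g/mol × 0.136 L ÷ 1000 = 1.689 g
spectinomycin: C1V1 = C2V2 → 96.2 µg/mL × 136 mL ÷ 100000 µg/mL = 0.131 mL
hydrochloric acid: V = C2·V2/C1 = 39.9 mM × 136 mL ÷ 4850 mM = 1.119 mL

boric acid 1.370 mg; Tricine 1.689 g; spectinomycin 0.131 mL; hydrochloric acid 1.119 mL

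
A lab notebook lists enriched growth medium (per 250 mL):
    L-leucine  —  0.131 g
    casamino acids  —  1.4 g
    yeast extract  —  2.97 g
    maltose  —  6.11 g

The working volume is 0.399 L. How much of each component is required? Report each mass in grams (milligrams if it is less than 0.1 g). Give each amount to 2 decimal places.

Ratio of target to recipe volume: 399 / 250 = 1.596.
L-leucine: 0.131 g × (399 mL / 250 mL) = 0.21 g
casamino acids: 1.4 g × (399 mL / 250 mL) = 2.23 g
yeast extract: 2.97 g × (399 mL / 250 mL) = 4.74 g
maltose: 6.11 g × (399 mL / 250 mL) = 9.75 g

L-leucine 0.21 g; casamino acids 2.23 g; yeast extract 4.74 g; maltose 9.75 g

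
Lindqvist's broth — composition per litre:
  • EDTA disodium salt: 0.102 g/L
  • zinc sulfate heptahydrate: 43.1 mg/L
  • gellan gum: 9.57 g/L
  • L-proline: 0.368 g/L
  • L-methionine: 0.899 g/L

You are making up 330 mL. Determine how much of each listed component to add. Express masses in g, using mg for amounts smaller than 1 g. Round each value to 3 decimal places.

Scale factor relative to 1 L: 0.33.
EDTA disodium salt: 0.102 g/L × 0.33 L = 0.03366 g = 33.660 mg
zinc sulfate heptahydrate: 43.1 mg/L × 0.33 L = 14.223 mg
gellan gum: 9.57 g/L × 0.33 L = 3.158 g
L-proline: 0.368 g/L × 0.33 L = 0.12144 g = 121.440 mg
L-methionine: 0.899 g/L × 0.33 L = 0.29667 g = 296.670 mg

EDTA disodium salt 33.660 mg; zinc sulfate heptahydrate 14.223 mg; gellan gum 3.158 g; L-proline 121.440 mg; L-methionine 296.670 mg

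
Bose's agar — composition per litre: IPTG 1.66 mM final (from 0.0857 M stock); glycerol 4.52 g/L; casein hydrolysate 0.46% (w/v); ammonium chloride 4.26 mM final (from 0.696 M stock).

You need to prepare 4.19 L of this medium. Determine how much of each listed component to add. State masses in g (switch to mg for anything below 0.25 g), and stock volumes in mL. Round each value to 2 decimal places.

IPTG 81.16 mL; glycerol 18.94 g; casein hydrolysate 19.27 g; ammonium chloride 25.65 mL

Working volume: 4.19 L.
IPTG: C1V1 = C2V2 → 1.66 mM × 4190 mL ÷ 85.7 mM = 81.16 mL
glycerol: 4.52 g/L × 4.19 L = 18.94 g
casein hydrolysate: 0.46% w/v = 4.6 g/L → 4.6 × 4.19 L = 19.27 g
ammonium chloride: dilute stock: 4.26 mM × 4190 mL ÷ 696 mM = 25.65 mL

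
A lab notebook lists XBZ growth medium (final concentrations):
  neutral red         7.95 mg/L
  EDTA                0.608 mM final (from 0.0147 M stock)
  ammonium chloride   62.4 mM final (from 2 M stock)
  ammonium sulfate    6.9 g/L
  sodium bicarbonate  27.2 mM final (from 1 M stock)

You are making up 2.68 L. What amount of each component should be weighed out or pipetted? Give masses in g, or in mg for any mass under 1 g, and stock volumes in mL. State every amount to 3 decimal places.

neutral red 21.306 mg; EDTA 110.846 mL; ammonium chloride 83.616 mL; ammonium sulfate 18.492 g; sodium bicarbonate 72.896 mL

Working volume: 2.68 L.
neutral red: 7.95 mg/L × 2.68 L = 21.306 mg
EDTA: V = C2·V2/C1 = 0.608 mM × 2680 mL ÷ 14.7 mM = 110.846 mL
ammonium chloride: V = C2·V2/C1 = 62.4 mM × 2680 mL ÷ 2000 mM = 83.616 mL
ammonium sulfate: 6.9 g/L × 2.68 L = 18.492 g
sodium bicarbonate: dilute stock: 27.2 mM × 2680 mL ÷ 1000 mM = 72.896 mL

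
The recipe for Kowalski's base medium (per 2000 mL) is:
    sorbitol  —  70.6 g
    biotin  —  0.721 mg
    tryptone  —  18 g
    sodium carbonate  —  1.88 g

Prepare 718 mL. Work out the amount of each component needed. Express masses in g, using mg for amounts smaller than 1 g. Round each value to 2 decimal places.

Scale factor = 718 mL / 2000 mL = 0.359.
sorbitol: 70.6 g × (718 mL / 2000 mL) = 25.35 g
biotin: 0.721 mg × (718 mL / 2000 mL) = 0.26 mg
tryptone: 18 g × (718 mL / 2000 mL) = 6.46 g
sodium carbonate: 1.88 g × (718 mL / 2000 mL) = 0.67492 g = 674.92 mg

sorbitol 25.35 g; biotin 0.26 mg; tryptone 6.46 g; sodium carbonate 674.92 mg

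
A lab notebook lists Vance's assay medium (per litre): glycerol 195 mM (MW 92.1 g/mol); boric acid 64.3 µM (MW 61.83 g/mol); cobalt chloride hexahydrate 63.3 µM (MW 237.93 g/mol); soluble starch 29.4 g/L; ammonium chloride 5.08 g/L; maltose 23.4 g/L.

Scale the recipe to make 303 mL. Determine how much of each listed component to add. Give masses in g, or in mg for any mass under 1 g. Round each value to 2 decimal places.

glycerol 5.44 g; boric acid 1.20 mg; cobalt chloride hexahydrate 4.56 mg; soluble starch 8.91 g; ammonium chloride 1.54 g; maltose 7.09 g

Target volume = 303 mL = 0.303 L.
glycerol: 195 mmol/L × 92.1 g/mol × 0.303 L ÷ 1000 = 5.44 g
boric acid: 64.3 µmol/L × 61.83 g/mol × 0.303 L ÷ 1000 = 1.20 mg
cobalt chloride hexahydrate: 63.3 µmol/L × 237.93 g/mol × 0.303 L ÷ 1000 = 4.56 mg
soluble starch: 29.4 g/L × 0.303 L = 8.91 g
ammonium chloride: 5.08 g/L × 0.303 L = 1.54 g
maltose: 23.4 g/L × 0.303 L = 7.09 g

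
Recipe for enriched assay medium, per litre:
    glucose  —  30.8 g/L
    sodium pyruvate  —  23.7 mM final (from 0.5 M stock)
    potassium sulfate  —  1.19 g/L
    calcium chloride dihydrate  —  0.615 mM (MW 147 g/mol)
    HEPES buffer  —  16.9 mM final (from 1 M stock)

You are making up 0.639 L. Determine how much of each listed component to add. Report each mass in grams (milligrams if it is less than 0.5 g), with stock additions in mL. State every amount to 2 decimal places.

Scale factor relative to 1 L: 0.639.
glucose: 30.8 g/L × 0.639 L = 19.68 g
sodium pyruvate: dilute stock: 23.7 mM × 639 mL ÷ 500 mM = 30.29 mL
potassium sulfate: 1.19 g/L × 0.639 L = 0.76 g
calcium chloride dihydrate: 0.615 mmol/L × 147 mg/mmol × 0.639 L = 57.77 mg
HEPES buffer: dilute stock: 16.9 mM × 639 mL ÷ 1000 mM = 10.80 mL

glucose 19.68 g; sodium pyruvate 30.29 mL; potassium sulfate 0.76 g; calcium chloride dihydrate 57.77 mg; HEPES buffer 10.80 mL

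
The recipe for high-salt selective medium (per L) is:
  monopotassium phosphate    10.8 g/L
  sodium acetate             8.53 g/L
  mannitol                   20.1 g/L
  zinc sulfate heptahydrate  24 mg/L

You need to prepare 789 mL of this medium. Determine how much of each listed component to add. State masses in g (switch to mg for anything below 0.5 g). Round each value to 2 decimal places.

monopotassium phosphate 8.52 g; sodium acetate 6.73 g; mannitol 15.86 g; zinc sulfate heptahydrate 18.94 mg

Scale factor relative to 1 L: 0.789.
monopotassium phosphate: 10.8 g/L × 0.789 L = 8.52 g
sodium acetate: 8.53 g/L × 0.789 L = 6.73 g
mannitol: 20.1 g/L × 0.789 L = 15.86 g
zinc sulfate heptahydrate: 24 mg/L × 0.789 L = 18.94 mg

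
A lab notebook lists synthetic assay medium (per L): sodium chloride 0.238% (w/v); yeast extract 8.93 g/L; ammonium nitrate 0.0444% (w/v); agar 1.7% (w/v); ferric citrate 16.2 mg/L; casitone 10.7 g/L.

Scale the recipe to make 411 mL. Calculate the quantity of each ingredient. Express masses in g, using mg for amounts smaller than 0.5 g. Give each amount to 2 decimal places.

sodium chloride 0.98 g; yeast extract 3.67 g; ammonium nitrate 182.48 mg; agar 6.99 g; ferric citrate 6.66 mg; casitone 4.40 g

Target volume = 411 mL = 0.411 L.
sodium chloride: 0.238 g per 100 mL × 411 mL ÷ 100 = 0.98 g
yeast extract: 8.93 g/L × 0.411 L = 3.67 g
ammonium nitrate: 0.0444% w/v = 0.444 g/L → 0.444 × 0.411 L = 0.182484 g = 182.48 mg
agar: 1.7% w/v = 17 g/L → 17 × 0.411 L = 6.99 g
ferric citrate: 16.2 mg/L × 0.411 L = 6.66 mg
casitone: 10.7 g/L × 0.411 L = 4.40 g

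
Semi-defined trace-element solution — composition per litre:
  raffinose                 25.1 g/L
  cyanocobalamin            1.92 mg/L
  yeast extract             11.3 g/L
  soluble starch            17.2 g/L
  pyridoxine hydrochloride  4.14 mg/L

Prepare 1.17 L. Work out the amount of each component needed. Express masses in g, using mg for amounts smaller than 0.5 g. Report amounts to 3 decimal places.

Working volume: 1.17 L.
raffinose: 25.1 g/L × 1.17 L = 29.367 g
cyanocobalamin: 1.92 mg/L × 1.17 L = 2.246 mg
yeast extract: 11.3 g/L × 1.17 L = 13.221 g
soluble starch: 17.2 g/L × 1.17 L = 20.124 g
pyridoxine hydrochloride: 4.14 mg/L × 1.17 L = 4.844 mg

raffinose 29.367 g; cyanocobalamin 2.246 mg; yeast extract 13.221 g; soluble starch 20.124 g; pyridoxine hydrochloride 4.844 mg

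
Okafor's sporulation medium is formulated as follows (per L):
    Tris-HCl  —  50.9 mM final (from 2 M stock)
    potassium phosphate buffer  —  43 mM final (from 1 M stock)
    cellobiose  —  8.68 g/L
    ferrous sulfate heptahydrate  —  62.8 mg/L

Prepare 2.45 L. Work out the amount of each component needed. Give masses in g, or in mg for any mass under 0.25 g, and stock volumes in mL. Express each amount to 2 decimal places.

Tris-HCl 62.35 mL; potassium phosphate buffer 105.35 mL; cellobiose 21.27 g; ferrous sulfate heptahydrate 153.86 mg

Working volume: 2.45 L.
Tris-HCl: dilute stock: 50.9 mM × 2450 mL ÷ 2000 mM = 62.35 mL
potassium phosphate buffer: C1V1 = C2V2 → 43 mM × 2450 mL ÷ 1000 mM = 105.35 mL
cellobiose: 8.68 g/L × 2.45 L = 21.27 g
ferrous sulfate heptahydrate: 62.8 mg/L × 2.45 L = 153.86 mg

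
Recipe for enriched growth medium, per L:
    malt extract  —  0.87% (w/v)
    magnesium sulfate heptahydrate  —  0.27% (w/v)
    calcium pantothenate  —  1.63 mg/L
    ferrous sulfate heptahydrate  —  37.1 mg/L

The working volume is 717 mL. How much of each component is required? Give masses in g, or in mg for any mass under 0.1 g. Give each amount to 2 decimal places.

Target volume = 717 mL = 0.717 L.
malt extract: 0.87 g per 100 mL × 717 mL ÷ 100 = 6.24 g
magnesium sulfate heptahydrate: 0.27 g per 100 mL × 717 mL ÷ 100 = 1.94 g
calcium pantothenate: 1.63 mg/L × 0.717 L = 1.17 mg
ferrous sulfate heptahydrate: 37.1 mg/L × 0.717 L = 26.60 mg

malt extract 6.24 g; magnesium sulfate heptahydrate 1.94 g; calcium pantothenate 1.17 mg; ferrous sulfate heptahydrate 26.60 mg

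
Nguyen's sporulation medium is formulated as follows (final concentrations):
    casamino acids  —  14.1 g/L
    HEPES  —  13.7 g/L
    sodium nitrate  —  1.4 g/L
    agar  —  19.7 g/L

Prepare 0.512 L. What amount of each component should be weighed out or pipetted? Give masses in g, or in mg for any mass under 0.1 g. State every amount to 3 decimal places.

casamino acids 7.219 g; HEPES 7.014 g; sodium nitrate 0.717 g; agar 10.086 g

Scale factor relative to 1 L: 0.512.
casamino acids: 14.1 g/L × 0.512 L = 7.219 g
HEPES: 13.7 g/L × 0.512 L = 7.014 g
sodium nitrate: 1.4 g/L × 0.512 L = 0.717 g
agar: 19.7 g/L × 0.512 L = 10.086 g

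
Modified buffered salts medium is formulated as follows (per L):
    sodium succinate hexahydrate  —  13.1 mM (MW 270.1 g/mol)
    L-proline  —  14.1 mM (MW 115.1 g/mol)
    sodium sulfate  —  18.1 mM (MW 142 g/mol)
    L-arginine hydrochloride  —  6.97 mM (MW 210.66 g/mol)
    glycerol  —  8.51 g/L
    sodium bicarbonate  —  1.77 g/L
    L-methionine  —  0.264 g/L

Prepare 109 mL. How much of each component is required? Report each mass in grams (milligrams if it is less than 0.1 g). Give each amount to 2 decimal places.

sodium succinate hexahydrate 0.39 g; L-proline 0.18 g; sodium sulfate 0.28 g; L-arginine hydrochloride 0.16 g; glycerol 0.93 g; sodium bicarbonate 0.19 g; L-methionine 28.78 mg

Working volume: 109 mL = 0.109 L.
sodium succinate hexahydrate: 13.1 mmol/L × 270.1 g/mol × 0.109 L ÷ 1000 = 0.39 g
L-proline: 14.1 mmol/L × 115.1 g/mol × 0.109 L ÷ 1000 = 0.18 g
sodium sulfate: 18.1 mmol/L × 142 g/mol × 0.109 L ÷ 1000 = 0.28 g
L-arginine hydrochloride: 6.97 mmol/L × 210.66 g/mol × 0.109 L ÷ 1000 = 0.16 g
glycerol: 8.51 g/L × 0.109 L = 0.93 g
sodium bicarbonate: 1.77 g/L × 0.109 L = 0.19 g
L-methionine: 0.264 g/L × 0.109 L = 0.028776 g = 28.78 mg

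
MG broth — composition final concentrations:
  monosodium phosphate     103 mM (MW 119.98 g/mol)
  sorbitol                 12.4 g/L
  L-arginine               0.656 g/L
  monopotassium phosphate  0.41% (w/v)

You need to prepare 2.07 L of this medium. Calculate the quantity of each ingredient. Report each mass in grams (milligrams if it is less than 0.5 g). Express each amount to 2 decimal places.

Working volume: 2.07 L.
monosodium phosphate: 103 mmol/L × 119.98 g/mol × 2.07 L ÷ 1000 = 25.58 g
sorbitol: 12.4 g/L × 2.07 L = 25.67 g
L-arginine: 0.656 g/L × 2.07 L = 1.36 g
monopotassium phosphate: 0.41 g per 100 mL × 2070 mL ÷ 100 = 8.49 g

monosodium phosphate 25.58 g; sorbitol 25.67 g; L-arginine 1.36 g; monopotassium phosphate 8.49 g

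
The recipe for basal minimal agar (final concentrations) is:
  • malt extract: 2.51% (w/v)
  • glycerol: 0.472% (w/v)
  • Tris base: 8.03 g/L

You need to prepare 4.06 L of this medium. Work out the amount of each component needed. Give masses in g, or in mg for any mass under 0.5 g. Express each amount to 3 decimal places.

malt extract 101.906 g; glycerol 19.163 g; Tris base 32.602 g

Scale factor relative to 1 L: 4.06.
malt extract: 2.51 g per 100 mL × 4060 mL ÷ 100 = 101.906 g
glycerol: 0.472 g per 100 mL × 4060 mL ÷ 100 = 19.163 g
Tris base: 8.03 g/L × 4.06 L = 32.602 g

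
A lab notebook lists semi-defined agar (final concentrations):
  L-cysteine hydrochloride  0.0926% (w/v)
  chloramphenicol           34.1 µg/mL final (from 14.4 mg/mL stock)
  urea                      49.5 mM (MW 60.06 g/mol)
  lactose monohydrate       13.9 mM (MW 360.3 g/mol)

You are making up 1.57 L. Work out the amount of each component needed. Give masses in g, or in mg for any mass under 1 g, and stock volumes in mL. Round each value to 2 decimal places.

L-cysteine hydrochloride 1.45 g; chloramphenicol 3.72 mL; urea 4.67 g; lactose monohydrate 7.86 g

Scale factor relative to 1 L: 1.57.
L-cysteine hydrochloride: 0.0926 g per 100 mL × 1570 mL ÷ 100 = 1.45 g
chloramphenicol: V = C2·V2/C1 = 34.1 µg/mL × 1570 mL ÷ 14400 µg/mL = 3.72 mL
urea: 49.5 mmol/L × 60.06 g/mol × 1.57 L ÷ 1000 = 4.67 g
lactose monohydrate: 13.9 mmol/L × 360.3 g/mol × 1.57 L ÷ 1000 = 7.86 g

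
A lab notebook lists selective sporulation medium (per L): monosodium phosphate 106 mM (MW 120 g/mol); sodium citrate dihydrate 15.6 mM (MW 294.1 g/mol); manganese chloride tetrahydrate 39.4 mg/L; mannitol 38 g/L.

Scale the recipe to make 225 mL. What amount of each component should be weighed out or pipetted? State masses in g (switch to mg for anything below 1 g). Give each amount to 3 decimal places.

monosodium phosphate 2.862 g; sodium citrate dihydrate 1.032 g; manganese chloride tetrahydrate 8.865 mg; mannitol 8.550 g

Working volume: 225 mL = 0.225 L.
monosodium phosphate: 106 mmol/L × 120 g/mol × 0.225 L ÷ 1000 = 2.862 g
sodium citrate dihydrate: 15.6 mmol/L × 294.1 g/mol × 0.225 L ÷ 1000 = 1.032 g
manganese chloride tetrahydrate: 39.4 mg/L × 0.225 L = 8.865 mg
mannitol: 38 g/L × 0.225 L = 8.550 g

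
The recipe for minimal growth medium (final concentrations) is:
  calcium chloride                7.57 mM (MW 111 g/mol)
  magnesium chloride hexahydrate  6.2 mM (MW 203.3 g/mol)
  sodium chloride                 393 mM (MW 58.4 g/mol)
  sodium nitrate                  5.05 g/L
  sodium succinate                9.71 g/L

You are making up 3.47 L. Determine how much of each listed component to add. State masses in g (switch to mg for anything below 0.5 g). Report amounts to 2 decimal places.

Working volume: 3.47 L.
calcium chloride: 7.57 mmol/L × 111 g/mol × 3.47 L ÷ 1000 = 2.92 g
magnesium chloride hexahydrate: 6.2 mmol/L × 203.3 g/mol × 3.47 L ÷ 1000 = 4.37 g
sodium chloride: 393 mmol/L × 58.4 g/mol × 3.47 L ÷ 1000 = 79.64 g
sodium nitrate: 5.05 g/L × 3.47 L = 17.52 g
sodium succinate: 9.71 g/L × 3.47 L = 33.69 g

calcium chloride 2.92 g; magnesium chloride hexahydrate 4.37 g; sodium chloride 79.64 g; sodium nitrate 17.52 g; sodium succinate 33.69 g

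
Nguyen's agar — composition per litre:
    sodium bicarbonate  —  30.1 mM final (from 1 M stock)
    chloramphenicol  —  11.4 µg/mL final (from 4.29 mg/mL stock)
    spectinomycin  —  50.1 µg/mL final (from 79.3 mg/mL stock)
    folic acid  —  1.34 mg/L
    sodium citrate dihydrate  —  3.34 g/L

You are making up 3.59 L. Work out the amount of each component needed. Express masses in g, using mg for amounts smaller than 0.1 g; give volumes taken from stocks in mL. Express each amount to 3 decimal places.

Working volume: 3.59 L.
sodium bicarbonate: V = C2·V2/C1 = 30.1 mM × 3590 mL ÷ 1000 mM = 108.059 mL
chloramphenicol: V = C2·V2/C1 = 11.4 µg/mL × 3590 mL ÷ 4290 µg/mL = 9.540 mL
spectinomycin: C1V1 = C2V2 → 50.1 µg/mL × 3590 mL ÷ 79300 µg/mL = 2.268 mL
folic acid: 1.34 mg/L × 3.59 L = 4.811 mg
sodium citrate dihydrate: 3.34 g/L × 3.59 L = 11.991 g

sodium bicarbonate 108.059 mL; chloramphenicol 9.540 mL; spectinomycin 2.268 mL; folic acid 4.811 mg; sodium citrate dihydrate 11.991 g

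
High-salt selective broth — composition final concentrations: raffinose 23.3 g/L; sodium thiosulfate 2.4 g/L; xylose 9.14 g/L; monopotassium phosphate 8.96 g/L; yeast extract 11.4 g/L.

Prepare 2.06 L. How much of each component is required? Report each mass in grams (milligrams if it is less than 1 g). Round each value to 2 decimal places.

Working volume: 2.06 L.
raffinose: 23.3 g/L × 2.06 L = 48.00 g
sodium thiosulfate: 2.4 g/L × 2.06 L = 4.94 g
xylose: 9.14 g/L × 2.06 L = 18.83 g
monopotassium phosphate: 8.96 g/L × 2.06 L = 18.46 g
yeast extract: 11.4 g/L × 2.06 L = 23.48 g

raffinose 48.00 g; sodium thiosulfate 4.94 g; xylose 18.83 g; monopotassium phosphate 18.46 g; yeast extract 23.48 g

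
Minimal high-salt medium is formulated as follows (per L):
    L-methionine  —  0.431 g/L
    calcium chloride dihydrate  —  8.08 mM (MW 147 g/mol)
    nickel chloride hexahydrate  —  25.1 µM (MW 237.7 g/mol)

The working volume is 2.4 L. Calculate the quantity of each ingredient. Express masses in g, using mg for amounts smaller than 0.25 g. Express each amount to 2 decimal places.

Working volume: 2.4 L.
L-methionine: 0.431 g/L × 2.4 L = 1.03 g
calcium chloride dihydrate: 8.08 mmol/L × 147 g/mol × 2.4 L ÷ 1000 = 2.85 g
nickel chloride hexahydrate: 25.1 µmol/L × 237.7 g/mol × 2.4 L ÷ 1000 = 14.32 mg

L-methionine 1.03 g; calcium chloride dihydrate 2.85 g; nickel chloride hexahydrate 14.32 mg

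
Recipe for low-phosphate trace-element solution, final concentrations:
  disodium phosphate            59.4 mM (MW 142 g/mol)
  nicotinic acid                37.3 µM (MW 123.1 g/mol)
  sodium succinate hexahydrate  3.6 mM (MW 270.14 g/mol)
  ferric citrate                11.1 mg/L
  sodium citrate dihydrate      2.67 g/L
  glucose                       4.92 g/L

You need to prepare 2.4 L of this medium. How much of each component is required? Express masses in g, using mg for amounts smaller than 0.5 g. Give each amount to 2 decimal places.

Working volume: 2.4 L.
disodium phosphate: 59.4 mmol/L × 142 g/mol × 2.4 L ÷ 1000 = 20.24 g
nicotinic acid: 37.3 µmol/L × 123.1 g/mol × 2.4 L ÷ 1000 = 11.02 mg
sodium succinate hexahydrate: 3.6 mmol/L × 270.14 g/mol × 2.4 L ÷ 1000 = 2.33 g
ferric citrate: 11.1 mg/L × 2.4 L = 26.64 mg
sodium citrate dihydrate: 2.67 g/L × 2.4 L = 6.41 g
glucose: 4.92 g/L × 2.4 L = 11.81 g

disodium phosphate 20.24 g; nicotinic acid 11.02 mg; sodium succinate hexahydrate 2.33 g; ferric citrate 26.64 mg; sodium citrate dihydrate 6.41 g; glucose 11.81 g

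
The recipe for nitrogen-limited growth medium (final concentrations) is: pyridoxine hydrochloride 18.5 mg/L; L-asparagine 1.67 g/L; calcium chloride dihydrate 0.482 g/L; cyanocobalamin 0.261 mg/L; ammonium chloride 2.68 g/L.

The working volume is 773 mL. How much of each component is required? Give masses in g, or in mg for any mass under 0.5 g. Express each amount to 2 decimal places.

pyridoxine hydrochloride 14.30 mg; L-asparagine 1.29 g; calcium chloride dihydrate 372.59 mg; cyanocobalamin 0.20 mg; ammonium chloride 2.07 g

Target volume = 773 mL = 0.773 L.
pyridoxine hydrochloride: 18.5 mg/L × 0.773 L = 14.30 mg
L-asparagine: 1.67 g/L × 0.773 L = 1.29 g
calcium chloride dihydrate: 0.482 g/L × 0.773 L = 0.372586 g = 372.59 mg
cyanocobalamin: 0.261 mg/L × 0.773 L = 0.20 mg
ammonium chloride: 2.68 g/L × 0.773 L = 2.07 g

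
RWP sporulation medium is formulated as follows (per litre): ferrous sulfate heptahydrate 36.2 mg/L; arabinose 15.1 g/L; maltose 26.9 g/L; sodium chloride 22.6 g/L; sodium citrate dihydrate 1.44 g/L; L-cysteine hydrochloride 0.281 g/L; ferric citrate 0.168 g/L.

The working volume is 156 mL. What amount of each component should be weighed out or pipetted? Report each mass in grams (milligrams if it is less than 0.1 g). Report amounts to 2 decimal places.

Working volume: 156 mL = 0.156 L.
ferrous sulfate heptahydrate: 36.2 mg/L × 0.156 L = 5.65 mg
arabinose: 15.1 g/L × 0.156 L = 2.36 g
maltose: 26.9 g/L × 0.156 L = 4.20 g
sodium chloride: 22.6 g/L × 0.156 L = 3.53 g
sodium citrate dihydrate: 1.44 g/L × 0.156 L = 0.22 g
L-cysteine hydrochloride: 0.281 g/L × 0.156 L = 0.043836 g = 43.84 mg
ferric citrate: 0.168 g/L × 0.156 L = 0.026208 g = 26.21 mg

ferrous sulfate heptahydrate 5.65 mg; arabinose 2.36 g; maltose 4.20 g; sodium chloride 3.53 g; sodium citrate dihydrate 0.22 g; L-cysteine hydrochloride 43.84 mg; ferric citrate 26.21 mg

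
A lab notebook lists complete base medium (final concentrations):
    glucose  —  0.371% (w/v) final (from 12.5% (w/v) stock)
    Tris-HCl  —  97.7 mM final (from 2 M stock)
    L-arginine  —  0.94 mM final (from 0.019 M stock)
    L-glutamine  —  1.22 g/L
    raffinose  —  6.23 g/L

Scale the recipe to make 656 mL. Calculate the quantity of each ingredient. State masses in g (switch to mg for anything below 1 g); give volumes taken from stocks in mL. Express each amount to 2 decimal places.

glucose 19.47 mL; Tris-HCl 32.05 mL; L-arginine 32.45 mL; L-glutamine 800.32 mg; raffinose 4.09 g

Working volume: 656 mL = 0.656 L.
glucose: V = C2·V2/C1 = 0.371% ÷ 12.5% × 656 mL = 19.47 mL
Tris-HCl: dilute stock: 97.7 mM × 656 mL ÷ 2000 mM = 32.05 mL
L-arginine: C1V1 = C2V2 → 0.94 mM × 656 mL ÷ 19 mM = 32.45 mL
L-glutamine: 1.22 g/L × 0.656 L = 0.80032 g = 800.32 mg
raffinose: 6.23 g/L × 0.656 L = 4.09 g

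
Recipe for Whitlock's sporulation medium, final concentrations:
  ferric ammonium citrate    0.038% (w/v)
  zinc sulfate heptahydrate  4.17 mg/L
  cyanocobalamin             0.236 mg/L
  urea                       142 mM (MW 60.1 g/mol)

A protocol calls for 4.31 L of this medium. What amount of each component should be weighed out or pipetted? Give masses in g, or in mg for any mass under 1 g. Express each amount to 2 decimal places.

Scale factor relative to 1 L: 4.31.
ferric ammonium citrate: 0.038 g per 100 mL × 4310 mL ÷ 100 = 1.64 g
zinc sulfate heptahydrate: 4.17 mg/L × 4.31 L = 17.97 mg
cyanocobalamin: 0.236 mg/L × 4.31 L = 1.02 mg
urea: 142 mmol/L × 60.1 g/mol × 4.31 L ÷ 1000 = 36.78 g

ferric ammonium citrate 1.64 g; zinc sulfate heptahydrate 17.97 mg; cyanocobalamin 1.02 mg; urea 36.78 g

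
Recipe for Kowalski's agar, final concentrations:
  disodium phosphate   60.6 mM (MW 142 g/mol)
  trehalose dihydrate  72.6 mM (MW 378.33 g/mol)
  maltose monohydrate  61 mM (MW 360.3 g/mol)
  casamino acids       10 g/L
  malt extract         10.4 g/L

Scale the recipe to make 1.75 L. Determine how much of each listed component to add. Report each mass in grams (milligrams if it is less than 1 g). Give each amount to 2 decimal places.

Working volume: 1.75 L.
disodium phosphate: 60.6 mmol/L × 142 g/mol × 1.75 L ÷ 1000 = 15.06 g
trehalose dihydrate: 72.6 mmol/L × 378.33 g/mol × 1.75 L ÷ 1000 = 48.07 g
maltose monohydrate: 61 mmol/L × 360.3 g/mol × 1.75 L ÷ 1000 = 38.46 g
casamino acids: 10 g/L × 1.75 L = 17.50 g
malt extract: 10.4 g/L × 1.75 L = 18.20 g

disodium phosphate 15.06 g; trehalose dihydrate 48.07 g; maltose monohydrate 38.46 g; casamino acids 17.50 g; malt extract 18.20 g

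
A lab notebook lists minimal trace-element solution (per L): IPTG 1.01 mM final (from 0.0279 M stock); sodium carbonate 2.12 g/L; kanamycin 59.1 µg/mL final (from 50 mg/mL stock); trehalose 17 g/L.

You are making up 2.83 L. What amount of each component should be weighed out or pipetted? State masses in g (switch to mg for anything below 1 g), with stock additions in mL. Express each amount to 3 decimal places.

IPTG 102.448 mL; sodium carbonate 6.000 g; kanamycin 3.345 mL; trehalose 48.110 g

Scale factor relative to 1 L: 2.83.
IPTG: V = C2·V2/C1 = 1.01 mM × 2830 mL ÷ 27.9 mM = 102.448 mL
sodium carbonate: 2.12 g/L × 2.83 L = 6.000 g
kanamycin: V = C2·V2/C1 = 59.1 µg/mL × 2830 mL ÷ 50000 µg/mL = 3.345 mL
trehalose: 17 g/L × 2.83 L = 48.110 g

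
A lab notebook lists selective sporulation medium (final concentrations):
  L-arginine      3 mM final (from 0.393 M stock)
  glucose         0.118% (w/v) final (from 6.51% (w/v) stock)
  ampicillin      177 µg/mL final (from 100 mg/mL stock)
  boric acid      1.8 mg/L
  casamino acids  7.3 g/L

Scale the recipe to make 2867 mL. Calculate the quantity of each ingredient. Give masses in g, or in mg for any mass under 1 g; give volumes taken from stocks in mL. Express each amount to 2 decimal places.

Target volume = 2867 mL = 2.867 L.
L-arginine: dilute stock: 3 mM × 2867 mL ÷ 393 mM = 21.89 mL
glucose: C1V1 = C2V2 → 0.118% ÷ 6.51% × 2867 mL = 51.97 mL
ampicillin: V = C2·V2/C1 = 177 µg/mL × 2867 mL ÷ 100000 µg/mL = 5.07 mL
boric acid: 1.8 mg/L × 2.867 L = 5.16 mg
casamino acids: 7.3 g/L × 2.867 L = 20.93 g

L-arginine 21.89 mL; glucose 51.97 mL; ampicillin 5.07 mL; boric acid 5.16 mg; casamino acids 20.93 g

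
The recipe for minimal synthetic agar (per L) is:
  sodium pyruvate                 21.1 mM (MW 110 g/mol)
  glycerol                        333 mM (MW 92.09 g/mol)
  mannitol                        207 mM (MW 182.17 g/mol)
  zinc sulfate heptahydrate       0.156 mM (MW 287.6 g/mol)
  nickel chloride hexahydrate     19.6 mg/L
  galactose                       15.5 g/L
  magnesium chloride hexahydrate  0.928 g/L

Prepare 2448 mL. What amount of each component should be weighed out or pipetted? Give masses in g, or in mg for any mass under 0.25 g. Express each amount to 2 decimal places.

sodium pyruvate 5.68 g; glycerol 75.07 g; mannitol 92.31 g; zinc sulfate heptahydrate 109.83 mg; nickel chloride hexahydrate 47.98 mg; galactose 37.94 g; magnesium chloride hexahydrate 2.27 g

Scale factor relative to 1 L: 2.448.
sodium pyruvate: 21.1 mmol/L × 110 g/mol × 2.448 L ÷ 1000 = 5.68 g
glycerol: 333 mmol/L × 92.09 g/mol × 2.448 L ÷ 1000 = 75.07 g
mannitol: 207 mmol/L × 182.17 g/mol × 2.448 L ÷ 1000 = 92.31 g
zinc sulfate heptahydrate: 0.156 mmol/L × 287.6 mg/mmol × 2.448 L = 109.83 mg
nickel chloride hexahydrate: 19.6 mg/L × 2.448 L = 47.98 mg
galactose: 15.5 g/L × 2.448 L = 37.94 g
magnesium chloride hexahydrate: 0.928 g/L × 2.448 L = 2.27 g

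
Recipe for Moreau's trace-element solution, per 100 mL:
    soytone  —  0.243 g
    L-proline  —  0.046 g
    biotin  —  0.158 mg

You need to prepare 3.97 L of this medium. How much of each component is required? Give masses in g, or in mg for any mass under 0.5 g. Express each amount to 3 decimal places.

soytone 9.647 g; L-proline 1.826 g; biotin 6.273 mg

Scale factor = 3970 mL / 100 mL = 39.7.
soytone: 0.243 g × (3970 mL / 100 mL) = 9.647 g
L-proline: 0.046 g × (3970 mL / 100 mL) = 1.826 g
biotin: 0.158 mg × (3970 mL / 100 mL) = 6.273 mg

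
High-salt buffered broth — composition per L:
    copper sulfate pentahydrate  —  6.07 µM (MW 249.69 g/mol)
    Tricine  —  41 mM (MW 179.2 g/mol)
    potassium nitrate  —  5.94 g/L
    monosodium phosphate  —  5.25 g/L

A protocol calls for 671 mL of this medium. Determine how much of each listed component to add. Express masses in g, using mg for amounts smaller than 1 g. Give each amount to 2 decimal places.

Scale factor relative to 1 L: 0.671.
copper sulfate pentahydrate: 6.07 µmol/L × 249.69 g/mol × 0.671 L ÷ 1000 = 1.02 mg
Tricine: 41 mmol/L × 179.2 g/mol × 0.671 L ÷ 1000 = 4.93 g
potassium nitrate: 5.94 g/L × 0.671 L = 3.99 g
monosodium phosphate: 5.25 g/L × 0.671 L = 3.52 g

copper sulfate pentahydrate 1.02 mg; Tricine 4.93 g; potassium nitrate 3.99 g; monosodium phosphate 3.52 g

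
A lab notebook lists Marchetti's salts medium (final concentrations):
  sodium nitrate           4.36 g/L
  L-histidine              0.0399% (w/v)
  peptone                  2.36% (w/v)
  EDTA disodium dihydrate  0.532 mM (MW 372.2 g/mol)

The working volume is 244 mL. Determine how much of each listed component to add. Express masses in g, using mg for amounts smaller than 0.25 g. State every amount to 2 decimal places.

sodium nitrate 1.06 g; L-histidine 97.36 mg; peptone 5.76 g; EDTA disodium dihydrate 48.31 mg

Target volume = 244 mL = 0.244 L.
sodium nitrate: 4.36 g/L × 0.244 L = 1.06 g
L-histidine: 0.0399 g per 100 mL × 244 mL ÷ 100 = 0.097356 g = 97.36 mg
peptone: 2.36 g per 100 mL × 244 mL ÷ 100 = 5.76 g
EDTA disodium dihydrate: 0.532 mmol/L × 372.2 mg/mmol × 0.244 L = 48.31 mg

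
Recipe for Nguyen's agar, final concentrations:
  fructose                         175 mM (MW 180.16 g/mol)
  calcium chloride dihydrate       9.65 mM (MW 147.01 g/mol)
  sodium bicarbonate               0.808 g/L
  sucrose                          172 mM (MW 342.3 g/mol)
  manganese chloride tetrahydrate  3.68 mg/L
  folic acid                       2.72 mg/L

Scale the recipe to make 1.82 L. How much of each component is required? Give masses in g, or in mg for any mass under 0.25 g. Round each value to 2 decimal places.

Working volume: 1.82 L.
fructose: 175 mmol/L × 180.16 g/mol × 1.82 L ÷ 1000 = 57.38 g
calcium chloride dihydrate: 9.65 mmol/L × 147.01 g/mol × 1.82 L ÷ 1000 = 2.58 g
sodium bicarbonate: 0.808 g/L × 1.82 L = 1.47 g
sucrose: 172 mmol/L × 342.3 g/mol × 1.82 L ÷ 1000 = 107.15 g
manganese chloride tetrahydrate: 3.68 mg/L × 1.82 L = 6.70 mg
folic acid: 2.72 mg/L × 1.82 L = 4.95 mg

fructose 57.38 g; calcium chloride dihydrate 2.58 g; sodium bicarbonate 1.47 g; sucrose 107.15 g; manganese chloride tetrahydrate 6.70 mg; folic acid 4.95 mg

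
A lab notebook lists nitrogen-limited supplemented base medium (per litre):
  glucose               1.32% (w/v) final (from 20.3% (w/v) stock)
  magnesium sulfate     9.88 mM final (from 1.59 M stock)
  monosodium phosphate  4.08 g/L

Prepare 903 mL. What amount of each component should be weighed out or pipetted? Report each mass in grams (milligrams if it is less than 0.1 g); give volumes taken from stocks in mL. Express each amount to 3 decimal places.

glucose 58.717 mL; magnesium sulfate 5.611 mL; monosodium phosphate 3.684 g

Target volume = 903 mL = 0.903 L.
glucose: C1V1 = C2V2 → 1.32% ÷ 20.3% × 903 mL = 58.717 mL
magnesium sulfate: dilute stock: 9.88 mM × 903 mL ÷ 1590 mM = 5.611 mL
monosodium phosphate: 4.08 g/L × 0.903 L = 3.684 g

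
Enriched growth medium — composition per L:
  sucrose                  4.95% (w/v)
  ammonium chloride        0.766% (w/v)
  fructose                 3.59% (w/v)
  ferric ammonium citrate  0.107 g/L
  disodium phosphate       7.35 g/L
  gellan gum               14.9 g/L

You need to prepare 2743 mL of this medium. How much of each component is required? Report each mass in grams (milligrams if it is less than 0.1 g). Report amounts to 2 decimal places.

sucrose 135.78 g; ammonium chloride 21.01 g; fructose 98.47 g; ferric ammonium citrate 0.29 g; disodium phosphate 20.16 g; gellan gum 40.87 g

Scale factor relative to 1 L: 2.743.
sucrose: 4.95% w/v = 49.5 g/L → 49.5 × 2.743 L = 135.78 g
ammonium chloride: 0.766% w/v = 7.66 g/L → 7.66 × 2.743 L = 21.01 g
fructose: 3.59 g per 100 mL × 2743 mL ÷ 100 = 98.47 g
ferric ammonium citrate: 0.107 g/L × 2.743 L = 0.29 g
disodium phosphate: 7.35 g/L × 2.743 L = 20.16 g
gellan gum: 14.9 g/L × 2.743 L = 40.87 g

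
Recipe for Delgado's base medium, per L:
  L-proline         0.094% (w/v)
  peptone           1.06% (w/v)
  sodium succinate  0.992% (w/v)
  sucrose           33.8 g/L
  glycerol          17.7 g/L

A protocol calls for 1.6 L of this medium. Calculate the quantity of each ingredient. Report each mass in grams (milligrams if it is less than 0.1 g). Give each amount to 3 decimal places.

Working volume: 1.6 L.
L-proline: 0.094 g per 100 mL × 1600 mL ÷ 100 = 1.504 g
peptone: 1.06 g per 100 mL × 1600 mL ÷ 100 = 16.960 g
sodium succinate: 0.992% w/v = 9.92 g/L → 9.92 × 1.6 L = 15.872 g
sucrose: 33.8 g/L × 1.6 L = 54.080 g
glycerol: 17.7 g/L × 1.6 L = 28.320 g

L-proline 1.504 g; peptone 16.960 g; sodium succinate 15.872 g; sucrose 54.080 g; glycerol 28.320 g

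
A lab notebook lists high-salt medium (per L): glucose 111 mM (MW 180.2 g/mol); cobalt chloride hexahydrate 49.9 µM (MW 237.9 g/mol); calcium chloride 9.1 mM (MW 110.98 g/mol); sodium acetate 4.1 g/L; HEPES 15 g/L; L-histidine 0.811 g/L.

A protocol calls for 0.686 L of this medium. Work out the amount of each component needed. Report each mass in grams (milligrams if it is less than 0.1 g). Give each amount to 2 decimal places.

Scale factor relative to 1 L: 0.686.
glucose: 111 mmol/L × 180.2 g/mol × 0.686 L ÷ 1000 = 13.72 g
cobalt chloride hexahydrate: 49.9 µmol/L × 237.9 g/mol × 0.686 L ÷ 1000 = 8.14 mg
calcium chloride: 9.1 mmol/L × 110.98 g/mol × 0.686 L ÷ 1000 = 0.69 g
sodium acetate: 4.1 g/L × 0.686 L = 2.81 g
HEPES: 15 g/L × 0.686 L = 10.29 g
L-histidine: 0.811 g/L × 0.686 L = 0.56 g

glucose 13.72 g; cobalt chloride hexahydrate 8.14 mg; calcium chloride 0.69 g; sodium acetate 2.81 g; HEPES 10.29 g; L-histidine 0.56 g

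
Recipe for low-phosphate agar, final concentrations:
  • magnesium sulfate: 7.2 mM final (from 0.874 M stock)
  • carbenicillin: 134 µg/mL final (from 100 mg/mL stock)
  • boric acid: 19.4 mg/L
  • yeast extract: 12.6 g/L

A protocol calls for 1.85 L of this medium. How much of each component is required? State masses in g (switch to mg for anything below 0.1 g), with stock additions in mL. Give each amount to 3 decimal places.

Working volume: 1.85 L.
magnesium sulfate: dilute stock: 7.2 mM × 1850 mL ÷ 874 mM = 15.240 mL
carbenicillin: dilute stock: 134 µg/mL × 1850 mL ÷ 100000 µg/mL = 2.479 mL
boric acid: 19.4 mg/L × 1.85 L = 35.890 mg
yeast extract: 12.6 g/L × 1.85 L = 23.310 g

magnesium sulfate 15.240 mL; carbenicillin 2.479 mL; boric acid 35.890 mg; yeast extract 23.310 g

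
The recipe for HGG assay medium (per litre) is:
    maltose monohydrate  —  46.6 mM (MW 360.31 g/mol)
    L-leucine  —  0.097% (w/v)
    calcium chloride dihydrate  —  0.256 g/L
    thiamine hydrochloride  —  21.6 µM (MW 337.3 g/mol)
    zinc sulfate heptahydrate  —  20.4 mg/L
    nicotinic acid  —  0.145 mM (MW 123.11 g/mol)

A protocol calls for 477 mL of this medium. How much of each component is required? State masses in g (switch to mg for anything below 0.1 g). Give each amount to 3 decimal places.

maltose monohydrate 8.009 g; L-leucine 0.463 g; calcium chloride dihydrate 0.122 g; thiamine hydrochloride 3.475 mg; zinc sulfate heptahydrate 9.731 mg; nicotinic acid 8.515 mg

Target volume = 477 mL = 0.477 L.
maltose monohydrate: 46.6 mmol/L × 360.31 g/mol × 0.477 L ÷ 1000 = 8.009 g
L-leucine: 0.097 g per 100 mL × 477 mL ÷ 100 = 0.463 g
calcium chloride dihydrate: 0.256 g/L × 0.477 L = 0.122 g
thiamine hydrochloride: 21.6 µmol/L × 337.3 g/mol × 0.477 L ÷ 1000 = 3.475 mg
zinc sulfate heptahydrate: 20.4 mg/L × 0.477 L = 9.731 mg
nicotinic acid: 0.145 mmol/L × 123.11 mg/mmol × 0.477 L = 8.515 mg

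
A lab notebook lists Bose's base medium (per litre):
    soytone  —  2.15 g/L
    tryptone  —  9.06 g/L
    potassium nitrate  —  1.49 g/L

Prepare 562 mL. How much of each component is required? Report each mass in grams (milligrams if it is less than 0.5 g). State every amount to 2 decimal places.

Scale factor relative to 1 L: 0.562.
soytone: 2.15 g/L × 0.562 L = 1.21 g
tryptone: 9.06 g/L × 0.562 L = 5.09 g
potassium nitrate: 1.49 g/L × 0.562 L = 0.84 g

soytone 1.21 g; tryptone 5.09 g; potassium nitrate 0.84 g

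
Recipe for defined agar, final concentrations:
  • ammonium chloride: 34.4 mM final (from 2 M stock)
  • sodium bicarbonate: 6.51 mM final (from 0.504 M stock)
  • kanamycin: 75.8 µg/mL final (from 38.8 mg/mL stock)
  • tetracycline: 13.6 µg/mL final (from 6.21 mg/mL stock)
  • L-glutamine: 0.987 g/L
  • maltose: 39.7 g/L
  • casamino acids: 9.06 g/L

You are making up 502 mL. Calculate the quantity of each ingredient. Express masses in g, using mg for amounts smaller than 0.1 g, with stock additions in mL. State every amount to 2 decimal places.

Working volume: 502 mL = 0.502 L.
ammonium chloride: V = C2·V2/C1 = 34.4 mM × 502 mL ÷ 2000 mM = 8.63 mL
sodium bicarbonate: dilute stock: 6.51 mM × 502 mL ÷ 504 mM = 6.48 mL
kanamycin: dilute stock: 75.8 µg/mL × 502 mL ÷ 38800 µg/mL = 0.98 mL
tetracycline: V = C2·V2/C1 = 13.6 µg/mL × 502 mL ÷ 6210 µg/mL = 1.10 mL
L-glutamine: 0.987 g/L × 0.502 L = 0.50 g
maltose: 39.7 g/L × 0.502 L = 19.93 g
casamino acids: 9.06 g/L × 0.502 L = 4.55 g

ammonium chloride 8.63 mL; sodium bicarbonate 6.48 mL; kanamycin 0.98 mL; tetracycline 1.10 mL; L-glutamine 0.50 g; maltose 19.93 g; casamino acids 4.55 g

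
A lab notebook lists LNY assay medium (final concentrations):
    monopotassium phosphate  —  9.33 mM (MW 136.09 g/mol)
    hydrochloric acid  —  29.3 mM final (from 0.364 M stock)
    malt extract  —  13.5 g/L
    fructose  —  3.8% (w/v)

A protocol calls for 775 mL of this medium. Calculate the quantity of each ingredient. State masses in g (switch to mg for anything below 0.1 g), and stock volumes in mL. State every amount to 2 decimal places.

monopotassium phosphate 0.98 g; hydrochloric acid 62.38 mL; malt extract 10.46 g; fructose 29.45 g

Target volume = 775 mL = 0.775 L.
monopotassium phosphate: 9.33 mmol/L × 136.09 g/mol × 0.775 L ÷ 1000 = 0.98 g
hydrochloric acid: C1V1 = C2V2 → 29.3 mM × 775 mL ÷ 364 mM = 62.38 mL
malt extract: 13.5 g/L × 0.775 L = 10.46 g
fructose: 3.8 g per 100 mL × 775 mL ÷ 100 = 29.45 g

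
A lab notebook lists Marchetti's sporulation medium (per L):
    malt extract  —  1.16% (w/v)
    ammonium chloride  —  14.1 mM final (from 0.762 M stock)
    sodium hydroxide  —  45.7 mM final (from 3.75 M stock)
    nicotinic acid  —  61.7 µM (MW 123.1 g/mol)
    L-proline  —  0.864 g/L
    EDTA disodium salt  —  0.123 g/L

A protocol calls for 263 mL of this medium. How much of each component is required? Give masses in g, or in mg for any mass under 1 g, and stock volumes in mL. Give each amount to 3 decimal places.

Target volume = 263 mL = 0.263 L.
malt extract: 1.16% w/v = 11.6 g/L → 11.6 × 0.263 L = 3.051 g
ammonium chloride: dilute stock: 14.1 mM × 263 mL ÷ 762 mM = 4.867 mL
sodium hydroxide: C1V1 = C2V2 → 45.7 mM × 263 mL ÷ 3750 mM = 3.205 mL
nicotinic acid: 61.7 µmol/L × 123.1 g/mol × 0.263 L ÷ 1000 = 1.998 mg
L-proline: 0.864 g/L × 0.263 L = 0.227232 g = 227.232 mg
EDTA disodium salt: 0.123 g/L × 0.263 L = 0.032349 g = 32.349 mg

malt extract 3.051 g; ammonium chloride 4.867 mL; sodium hydroxide 3.205 mL; nicotinic acid 1.998 mg; L-proline 227.232 mg; EDTA disodium salt 32.349 mg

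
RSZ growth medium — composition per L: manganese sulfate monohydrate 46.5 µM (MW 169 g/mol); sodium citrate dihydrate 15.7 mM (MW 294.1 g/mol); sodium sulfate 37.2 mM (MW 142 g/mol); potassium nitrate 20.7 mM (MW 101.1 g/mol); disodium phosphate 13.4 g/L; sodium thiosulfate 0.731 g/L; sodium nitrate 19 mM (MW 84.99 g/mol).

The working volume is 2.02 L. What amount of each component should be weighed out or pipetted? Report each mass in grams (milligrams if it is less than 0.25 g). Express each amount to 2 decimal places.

Working volume: 2.02 L.
manganese sulfate monohydrate: 46.5 µmol/L × 169 g/mol × 2.02 L ÷ 1000 = 15.87 mg
sodium citrate dihydrate: 15.7 mmol/L × 294.1 g/mol × 2.02 L ÷ 1000 = 9.33 g
sodium sulfate: 37.2 mmol/L × 142 g/mol × 2.02 L ÷ 1000 = 10.67 g
potassium nitrate: 20.7 mmol/L × 101.1 g/mol × 2.02 L ÷ 1000 = 4.23 g
disodium phosphate: 13.4 g/L × 2.02 L = 27.07 g
sodium thiosulfate: 0.731 g/L × 2.02 L = 1.48 g
sodium nitrate: 19 mmol/L × 84.99 g/mol × 2.02 L ÷ 1000 = 3.26 g

manganese sulfate monohydrate 15.87 mg; sodium citrate dihydrate 9.33 g; sodium sulfate 10.67 g; potassium nitrate 4.23 g; disodium phosphate 27.07 g; sodium thiosulfate 1.48 g; sodium nitrate 3.26 g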